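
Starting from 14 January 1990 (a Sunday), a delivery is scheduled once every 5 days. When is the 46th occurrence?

27 August 1990

The 46th occurrence is 45 intervals after the first: 45 × 5 = 225 days after 14 January 1990.
January has 31 days — 17 days to the end of January leaves 208.
February has 28 days (180 left).
March has 31 days (149 left).
April has 30 days (119 left).
May has 31 days (88 left).
June has 30 days (58 left).
July has 31 days (27 left).
27 days into August → 27 August 1990.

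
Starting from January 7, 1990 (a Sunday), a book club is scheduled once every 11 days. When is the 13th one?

May 19, 1990

The 13th occurrence is 12 intervals after the first: 12 × 11 = 132 days after January 7, 1990.
January has 31 days — 24 days to the end of January leaves 108.
February has 28 days (80 left).
March has 31 days (49 left).
April has 30 days (19 left).
19 days into May → May 19, 1990.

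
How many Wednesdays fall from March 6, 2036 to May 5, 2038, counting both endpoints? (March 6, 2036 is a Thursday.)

March 6, 2036 is a Thursday; the first Wednesday on or after it is March 12, 2036 (6 days later).
From March 12, 2036 to May 5, 2038: 294 + 365 + 125 = 784 days (rest of 2036, 2037, to May 5, 2038 in 2038).
784 ÷ 7 = 112 full weeks with remainder 0, so 112 more Wednesdays after the first → 113.

113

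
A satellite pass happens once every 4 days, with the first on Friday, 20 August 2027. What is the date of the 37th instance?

The 37th occurrence is 36 intervals after the first: 36 × 4 = 144 days after 20 August 2027.
August has 31 days — 11 days to the end of August leaves 133.
September has 30 days (103 left).
October has 31 days (72 left).
November has 30 days (42 left).
December has 31 days (11 left).
11 days into January → 11 January 2028.

11 January 2028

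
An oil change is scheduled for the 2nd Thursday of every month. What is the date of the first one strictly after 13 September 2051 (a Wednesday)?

September 2051 starts on a Friday; its first Thursday is the 7th, so the 2nd Thursday is the 14th — 14 September 2051.
14 September 2051 is after 13 September 2051, so that is the next one.

14 September 2051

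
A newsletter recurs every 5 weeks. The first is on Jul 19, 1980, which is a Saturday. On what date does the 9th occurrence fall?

The 9th occurrence is 8 intervals after the first: 8 × 35 = 280 days after Jul 19, 1980.
Jul has 31 days — 12 days to the end of Jul leaves 268.
Aug has 31 days (237 left).
Sep has 30 days (207 left).
Oct has 31 days (176 left).
Nov has 30 days (146 left).
Dec has 31 days (115 left).
Jan has 31 days (84 left).
Feb has 28 days (56 left).
Mar has 31 days (25 left).
25 days into Apr → Apr 25, 1981.

Apr 25, 1981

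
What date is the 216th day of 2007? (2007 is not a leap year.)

January has 31 days (216 − 31 = 185 remain).
February has 28 days (185 − 28 = 157 remain).
March has 31 days (157 − 31 = 126 remain).
April has 30 days (126 − 30 = 96 remain).
May has 31 days (96 − 31 = 65 remain).
June has 30 days (65 − 30 = 35 remain).
July has 31 days (35 − 31 = 4 remain).
4 into August → August 4.

2007-08-04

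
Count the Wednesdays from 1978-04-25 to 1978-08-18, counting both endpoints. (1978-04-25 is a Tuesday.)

17

1978-04-25 is a Tuesday; the first Wednesday on or after it is 1978-04-26 (1 day later).
From 1978-04-26 to 1978-08-18: 4 + 31 + 30 + 31 + 18 = 114 days (rest of April, May, June, July, August).
114 ÷ 7 = 16 full weeks with remainder 2, so 16 more Wednesdays after the first → 17.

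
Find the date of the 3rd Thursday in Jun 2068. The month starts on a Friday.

Jun 2068 begins on a Friday, so the first Thursday is Jun 7 (6 days later).
The 3rd Thursday is 2 weeks later: 7 + 14 = 21.

Jun 21, 2068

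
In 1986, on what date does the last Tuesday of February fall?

25 February 1986

The first Tuesday of February 1986 is February 4.
February 1986 has 28 days. Adding weeks: 4, 11, 18, 25 — the last one ≤ 28 is the 25th.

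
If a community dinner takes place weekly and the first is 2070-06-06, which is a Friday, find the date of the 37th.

The 37th occurrence is 36 intervals after the first: 36 × 7 = 252 days after 2070-06-06.
June has 30 days — 24 days to the end of June leaves 228.
July has 31 days (197 left).
August has 31 days (166 left).
September has 30 days (136 left).
October has 31 days (105 left).
November has 30 days (75 left).
December has 31 days (44 left).
January has 31 days (13 left).
13 days into February → 2071-02-13.

2071-02-13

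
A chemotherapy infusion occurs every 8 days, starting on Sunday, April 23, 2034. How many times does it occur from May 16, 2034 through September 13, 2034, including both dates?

Occurrences land 8·i days after April 23, 2034 for i = 0, 1, 2, …
May 16, 2034 is 23 days after the start; 23 ÷ 8 = 2 remainder 7; since the remainder is 7, round up to i = 3. First occurrence in the window: #4 on May 17, 2034 (3×8 = 24 days in).
September 13, 2034 is 143 days after the start; 143 ÷ 8 = 17 remainder 7. Last occurrence in the window: #18 on September 6, 2034.
Occurrences #4 through #18: 15 in total.

15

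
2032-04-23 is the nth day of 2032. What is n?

114

Days in months before April: 31 + 29 + 31 = 91.
Plus 23 days into April → day 114.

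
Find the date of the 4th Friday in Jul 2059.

Jul 2059 begins on a Tuesday, so the first Friday is Jul 4 (3 days later).
The 4th Friday is 3 weeks later: 4 + 21 = 25.

Jul 25, 2059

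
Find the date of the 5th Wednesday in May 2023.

May 2023 begins on a Monday, so the first Wednesday is May 3 (2 days later).
The 5th Wednesday is 4 weeks later: 3 + 28 = 31.

May 31, 2023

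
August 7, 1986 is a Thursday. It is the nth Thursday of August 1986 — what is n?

Day 7 falls in week ⌈7/7⌉ of the month.
Days 1–7 hold the 1st Thursday, 8–14 the 2nd, 15–21 the 3rd, 22–28 the 4th, 29–31 the 5th.
7 is in the range for the 1st.

1st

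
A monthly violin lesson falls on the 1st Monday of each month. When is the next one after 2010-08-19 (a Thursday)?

August 2010 starts on a Sunday, so its 1st Monday is 2010-08-02 (1 day in).
That is not after 2010-08-19, so look at September 2010.
September 2010 starts on a Wednesday, so its 1st Monday is 2010-09-06 (5 days in).

2010-09-06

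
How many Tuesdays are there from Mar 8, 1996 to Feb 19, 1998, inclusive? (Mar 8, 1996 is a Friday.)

Mar 8, 1996 is a Friday; the first Tuesday on or after it is Mar 12, 1996 (4 days later).
From Mar 12, 1996 to Feb 19, 1998: 294 + 365 + 50 = 709 days (rest of 1996, 1997, to Feb 19, 1998 in 1998).
709 ÷ 7 = 101 full weeks with remainder 2, so 101 more Tuesdays after the first → 102.

102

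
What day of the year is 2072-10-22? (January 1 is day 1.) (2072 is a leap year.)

296

Days in months before October: 31 + 29 + 31 + 30 + 31 + 30 + 31 + 31 + 30 = 274.
Plus 22 days into October → day 296.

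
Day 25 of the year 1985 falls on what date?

25 into January → January 25.

25 January 1985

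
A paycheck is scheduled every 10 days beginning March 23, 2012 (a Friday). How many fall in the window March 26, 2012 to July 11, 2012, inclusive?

11

Occurrences land 10·i days after March 23, 2012 for i = 0, 1, 2, …
March 26, 2012 is 3 days after the start; 3 ÷ 10 = 0 remainder 3; since the remainder is 3, round up to i = 1. First occurrence in the window: #2 on April 2, 2012 (1×10 = 10 days in).
July 11, 2012 is 110 days after the start; 110 ÷ 10 = 11 remainder 0. Last occurrence in the window: #12 on July 11, 2012.
Occurrences #2 through #12: 11 in total.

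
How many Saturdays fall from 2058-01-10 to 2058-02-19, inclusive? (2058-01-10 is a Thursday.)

2058-01-10 is a Thursday; the first Saturday on or after it is 2058-01-12 (2 days later).
From 2058-01-12 to 2058-02-19: 19 + 19 = 38 days (rest of January, February).
38 ÷ 7 = 5 full weeks with remainder 3, so 5 more Saturdays after the first → 6.

6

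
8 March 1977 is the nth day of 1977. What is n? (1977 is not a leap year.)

Days in months before March: 31 + 28 = 59.
Plus 8 days into March → day 67.

67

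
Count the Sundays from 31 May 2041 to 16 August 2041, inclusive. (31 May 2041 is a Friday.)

11

31 May 2041 is a Friday; the first Sunday on or after it is 2 June 2041 (2 days later).
From 2 June 2041 to 16 August 2041: 28 + 31 + 16 = 75 days (rest of June, July, August).
75 ÷ 7 = 10 full weeks with remainder 5, so 10 more Sundays after the first → 11.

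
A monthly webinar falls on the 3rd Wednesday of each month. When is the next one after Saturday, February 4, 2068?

February 2068 starts on a Wednesday; its first Wednesday is the 1st, so the 3rd Wednesday is the 15th — February 15, 2068.
February 15, 2068 is after February 4, 2068, so that is the next one.

February 15, 2068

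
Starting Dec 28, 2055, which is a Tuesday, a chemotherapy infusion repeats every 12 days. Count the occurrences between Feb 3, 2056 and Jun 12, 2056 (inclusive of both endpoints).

10

Occurrences land 12·i days after Dec 28, 2055 for i = 0, 1, 2, …
Feb 3, 2056 is 37 days after the start; 37 ÷ 12 = 3 remainder 1; since the remainder is 1, round up to i = 4. First occurrence in the window: #5 on Feb 14, 2056 (4×12 = 48 days in).
Jun 12, 2056 is 167 days after the start; 167 ÷ 12 = 13 remainder 11. Last occurrence in the window: #14 on Jun 1, 2056.
Occurrences #5 through #14: 10 in total.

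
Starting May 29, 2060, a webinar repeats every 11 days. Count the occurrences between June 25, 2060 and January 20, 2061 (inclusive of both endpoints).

Occurrences land 11·i days after May 29, 2060 for i = 0, 1, 2, …
June 25, 2060 is 27 days after the start; 27 ÷ 11 = 2 remainder 5; since the remainder is 5, round up to i = 3. First occurrence in the window: #4 on July 1, 2060 (3×11 = 33 days in).
January 20, 2061 is 236 days after the start; 236 ÷ 11 = 21 remainder 5. Last occurrence in the window: #22 on January 15, 2061.
Occurrences #4 through #22: 19 in total.

19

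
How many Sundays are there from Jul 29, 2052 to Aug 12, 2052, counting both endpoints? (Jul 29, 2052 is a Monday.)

2

Jul 29, 2052 is a Monday; the first Sunday on or after it is Aug 4, 2052 (6 days later).
From Aug 4, 2052 to Aug 12, 2052 is 12 − 4 = 8 days.
8 ÷ 7 = 1 full weeks with remainder 1, so 1 more Sundays after the first → 2.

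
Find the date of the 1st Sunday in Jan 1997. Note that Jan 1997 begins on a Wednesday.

Jan 5, 1997

Jan 1997 begins on a Wednesday, so the first Sunday is Jan 5 (4 days later).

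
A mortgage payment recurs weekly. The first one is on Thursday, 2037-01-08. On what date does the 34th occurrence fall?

2037-08-27

The 34th occurrence is 33 intervals after the first: 33 × 7 = 231 days after 2037-01-08.
January has 31 days — 23 days to the end of January leaves 208.
February has 28 days (180 left).
March has 31 days (149 left).
April has 30 days (119 left).
May has 31 days (88 left).
June has 30 days (58 left).
July has 31 days (27 left).
27 days into August → 2037-08-27.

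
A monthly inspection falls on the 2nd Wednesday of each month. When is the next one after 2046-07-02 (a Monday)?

2046-07-11

July 2046 starts on a Sunday; its first Wednesday is the 4th, so the 2nd Wednesday is the 11th — 2046-07-11.
2046-07-11 is after 2046-07-02, so that is the next one.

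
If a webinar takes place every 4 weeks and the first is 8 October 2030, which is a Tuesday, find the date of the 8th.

22 April 2031

The 8th occurrence is 7 intervals after the first: 7 × 28 = 196 days after 8 October 2030.
October has 31 days — 23 days to the end of October leaves 173.
November has 30 days (143 left).
December has 31 days (112 left).
January has 31 days (81 left).
February has 28 days (53 left).
March has 31 days (22 left).
22 days into April → 22 April 2031.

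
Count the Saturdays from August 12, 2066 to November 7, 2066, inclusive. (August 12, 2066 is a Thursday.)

August 12, 2066 is a Thursday; the first Saturday on or after it is August 14, 2066 (2 days later).
From August 14, 2066 to November 7, 2066: 17 + 30 + 31 + 7 = 85 days (rest of August, September, October, November).
85 ÷ 7 = 12 full weeks with remainder 1, so 12 more Saturdays after the first → 13.

13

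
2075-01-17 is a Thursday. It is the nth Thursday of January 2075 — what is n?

3rd

Day 17 falls in week ⌈17/7⌉ of the month.
Days 1–7 hold the 1st Thursday, 8–14 the 2nd, 15–21 the 3rd, 22–28 the 4th, 29–31 the 5th.
17 is in the range for the 3rd.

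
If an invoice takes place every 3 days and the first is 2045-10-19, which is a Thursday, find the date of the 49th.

The 49th occurrence is 48 intervals after the first: 48 × 3 = 144 days after 2045-10-19.
October has 31 days — 12 days to the end of October leaves 132.
November has 30 days (102 left).
December has 31 days (71 left).
January has 31 days (40 left).
February has 28 days (12 left).
12 days into March → 2046-03-12.

2046-03-12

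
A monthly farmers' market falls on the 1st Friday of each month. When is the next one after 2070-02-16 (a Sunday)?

February 2070 starts on a Saturday, so its 1st Friday is 2070-02-07 (6 days in).
That is not after 2070-02-16, so look at March 2070.
March 2070 starts on a Saturday, so its 1st Friday is 2070-03-07 (6 days in).

2070-03-07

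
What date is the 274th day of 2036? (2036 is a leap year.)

Jan has 31 days (274 − 31 = 243 remain).
Feb has 29 days (243 − 29 = 214 remain).
Mar has 31 days (214 − 31 = 183 remain).
Apr has 30 days (183 − 30 = 153 remain).
May has 31 days (153 − 31 = 122 remain).
Jun has 30 days (122 − 30 = 92 remain).
Jul has 31 days (92 − 31 = 61 remain).
Aug has 31 days (61 − 31 = 30 remain).
30 into Sep → Sep 30.

Sep 30, 2036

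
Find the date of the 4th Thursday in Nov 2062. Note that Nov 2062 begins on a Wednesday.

Nov 2062 begins on a Wednesday, so the first Thursday is Nov 2 (1 day later).
The 4th Thursday is 3 weeks later: 2 + 21 = 23.

Nov 23, 2062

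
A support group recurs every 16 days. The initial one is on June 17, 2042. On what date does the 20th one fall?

The 20th occurrence is 19 intervals after the first: 19 × 16 = 304 days after June 17, 2042.
June has 30 days — 13 days to the end of June leaves 291.
July has 31 days (260 left).
August has 31 days (229 left).
September has 30 days (199 left).
October has 31 days (168 left).
November has 30 days (138 left).
December has 31 days (107 left).
January has 31 days (76 left).
February has 28 days (48 left).
March has 31 days (17 left).
17 days into April → April 17, 2043.

April 17, 2043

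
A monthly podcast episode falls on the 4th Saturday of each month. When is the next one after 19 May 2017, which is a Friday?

27 May 2017

May 2017 starts on a Monday; its first Saturday is the 6th, so the 4th Saturday is the 27th — 27 May 2017.
27 May 2017 is after 19 May 2017, so that is the next one.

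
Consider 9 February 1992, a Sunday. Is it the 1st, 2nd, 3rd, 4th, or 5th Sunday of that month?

Day 9 falls in week ⌈9/7⌉ of the month.
Days 1–7 hold the 1st Sunday, 8–14 the 2nd, 15–21 the 3rd, 22–28 the 4th, 29–31 the 5th.
9 is in the range for the 2nd.

2nd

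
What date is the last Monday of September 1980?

September 1980 begins on a Monday, so the first Monday is September 1.
September 1980 has 30 days. Adding weeks: 1, 8, 15, 22, 29 — the last one ≤ 30 is the 29th.

29 September 1980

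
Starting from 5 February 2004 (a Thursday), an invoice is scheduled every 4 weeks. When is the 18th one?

The 18th occurrence is 17 intervals after the first: 17 × 28 = 476 days after 5 February 2004.
February has 29 days — 24 days to the end of February leaves 452.
From end of February to end of 2004 is 306 days (146 left).
January has 31 days (115 left).
February has 28 days (87 left).
March has 31 days (56 left).
April has 30 days (26 left).
26 days into May → 26 May 2005.

26 May 2005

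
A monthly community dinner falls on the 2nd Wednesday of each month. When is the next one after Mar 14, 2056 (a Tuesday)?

Mar 2056 starts on a Wednesday; its first Wednesday is the 1st, so the 2nd Wednesday is the 8th — Mar 8, 2056.
That is not after Mar 14, 2056, so look at Apr 2056.
Apr 2056 starts on a Saturday; its first Wednesday is the 5th, so the 2nd Wednesday is the 12th — Apr 12, 2056.

Apr 12, 2056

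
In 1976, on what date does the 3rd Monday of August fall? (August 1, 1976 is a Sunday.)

1976-08-16

August 1976 begins on a Sunday, so the first Monday is August 2 (1 day later).
The 3rd Monday is 2 weeks later: 2 + 14 = 16.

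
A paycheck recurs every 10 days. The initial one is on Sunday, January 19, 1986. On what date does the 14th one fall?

The 14th occurrence is 13 intervals after the first: 13 × 10 = 130 days after January 19, 1986.
January has 31 days — 12 days to the end of January leaves 118.
February has 28 days (90 left).
March has 31 days (59 left).
April has 30 days (29 left).
29 days into May → May 29, 1986.

May 29, 1986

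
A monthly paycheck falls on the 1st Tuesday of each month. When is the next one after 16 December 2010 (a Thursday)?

4 January 2011

December 2010 starts on a Wednesday, so its 1st Tuesday is 7 December 2010 (6 days in).
That is not after 16 December 2010, so look at January 2011.
January 2011 starts on a Saturday, so its 1st Tuesday is 4 January 2011 (3 days in).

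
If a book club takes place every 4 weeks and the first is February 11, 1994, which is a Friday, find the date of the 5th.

June 3, 1994

The 5th occurrence is 4 intervals after the first: 4 × 28 = 112 days after February 11, 1994.
February has 28 days — 17 days to the end of February leaves 95.
March has 31 days (64 left).
April has 30 days (34 left).
May has 31 days (3 left).
3 days into June → June 3, 1994.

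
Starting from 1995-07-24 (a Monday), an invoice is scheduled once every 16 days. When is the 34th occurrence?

The 34th occurrence is 33 intervals after the first: 33 × 16 = 528 days after 1995-07-24.
July has 31 days — 7 days to the end of July leaves 521.
From end of July to end of 1995 is 153 days (368 left).
1996 has 366 days (2 left).
2 days into January → 1997-01-02.

1997-01-02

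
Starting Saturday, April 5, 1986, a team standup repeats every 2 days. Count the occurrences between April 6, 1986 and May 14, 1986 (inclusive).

19

Occurrences land 2·i days after April 5, 1986 for i = 0, 1, 2, …
April 6, 1986 is 1 day after the start; 1 ÷ 2 = 0 remainder 1; since the remainder is 1, round up to i = 1. First occurrence in the window: #2 on April 7, 1986 (1×2 = 2 days in).
May 14, 1986 is 39 days after the start; 39 ÷ 2 = 19 remainder 1. Last occurrence in the window: #20 on May 13, 1986.
Occurrences #2 through #20: 19 in total.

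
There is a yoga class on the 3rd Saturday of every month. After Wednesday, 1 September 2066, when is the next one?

18 September 2066

September 2066 starts on a Wednesday; its first Saturday is the 4th, so the 3rd Saturday is the 18th — 18 September 2066.
18 September 2066 is after 1 September 2066, so that is the next one.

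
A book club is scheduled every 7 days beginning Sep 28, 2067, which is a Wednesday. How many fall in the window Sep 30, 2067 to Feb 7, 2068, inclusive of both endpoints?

Occurrences land 7·i days after Sep 28, 2067 for i = 0, 1, 2, …
Sep 30, 2067 is 2 days after the start; 2 ÷ 7 = 0 remainder 2; since the remainder is 2, round up to i = 1. First occurrence in the window: #2 on Oct 5, 2067 (1×7 = 7 days in).
Feb 7, 2068 is 132 days after the start; 132 ÷ 7 = 18 remainder 6. Last occurrence in the window: #19 on Feb 1, 2068.
Occurrences #2 through #19: 18 in total.

18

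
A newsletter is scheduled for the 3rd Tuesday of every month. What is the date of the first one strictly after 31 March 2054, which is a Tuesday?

21 April 2054

March 2054 starts on a Sunday; its first Tuesday is the 3rd, so the 3rd Tuesday is the 17th — 17 March 2054.
That is not after 31 March 2054, so look at April 2054.
April 2054 starts on a Wednesday; its first Tuesday is the 7th, so the 3rd Tuesday is the 21st — 21 April 2054.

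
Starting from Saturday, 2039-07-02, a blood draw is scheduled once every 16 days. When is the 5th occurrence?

The 5th occurrence is 4 intervals after the first: 4 × 16 = 64 days after 2039-07-02.
July has 31 days — 29 days to the end of July leaves 35.
August has 31 days (4 left).
4 days into September → 2039-09-04.

2039-09-04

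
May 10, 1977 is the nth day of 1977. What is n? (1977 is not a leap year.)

Days in months before May: 31 + 28 + 31 + 30 = 120.
Plus 10 days into May → day 130.

130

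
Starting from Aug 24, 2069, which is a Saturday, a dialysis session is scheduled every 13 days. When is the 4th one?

The 4th occurrence is 3 intervals after the first: 3 × 13 = 39 days after Aug 24, 2069.
Aug has 31 days — 7 days to the end of Aug leaves 32.
Sep has 30 days (2 left).
2 days into Oct → Oct 2, 2069.

Oct 2, 2069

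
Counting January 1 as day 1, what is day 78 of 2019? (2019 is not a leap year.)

January has 31 days (78 − 31 = 47 remain).
February has 28 days (47 − 28 = 19 remain).
19 into March → March 19.

19 March 2019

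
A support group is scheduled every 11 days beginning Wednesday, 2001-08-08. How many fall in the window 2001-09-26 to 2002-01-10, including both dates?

10

Occurrences land 11·i days after 2001-08-08 for i = 0, 1, 2, …
2001-09-26 is 49 days after the start; 49 ÷ 11 = 4 remainder 5; since the remainder is 5, round up to i = 5. First occurrence in the window: #6 on 2001-10-02 (5×11 = 55 days in).
2002-01-10 is 155 days after the start; 155 ÷ 11 = 14 remainder 1. Last occurrence in the window: #15 on 2002-01-09.
Occurrences #6 through #15: 10 in total.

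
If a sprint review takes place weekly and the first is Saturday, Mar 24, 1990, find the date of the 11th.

The 11th occurrence is 10 intervals after the first: 10 × 7 = 70 days after Mar 24, 1990.
Mar has 31 days — 7 days to the end of Mar leaves 63.
Apr has 30 days (33 left).
May has 31 days (2 left).
2 days into Jun → Jun 2, 1990.

Jun 2, 1990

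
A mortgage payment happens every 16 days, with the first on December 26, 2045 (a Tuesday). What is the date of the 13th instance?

The 13th occurrence is 12 intervals after the first: 12 × 16 = 192 days after December 26, 2045.
December has 31 days — 5 days to the end of December leaves 187.
January has 31 days (156 left).
February has 28 days (128 left).
March has 31 days (97 left).
April has 30 days (67 left).
May has 31 days (36 left).
June has 30 days (6 left).
6 days into July → July 6, 2046.

July 6, 2046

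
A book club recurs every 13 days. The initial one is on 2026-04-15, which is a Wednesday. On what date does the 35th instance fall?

The 35th occurrence is 34 intervals after the first: 34 × 13 = 442 days after 2026-04-15.
April has 30 days — 15 days to the end of April leaves 427.
From end of April to end of 2026 is 245 days (182 left).
January has 31 days (151 left).
February has 28 days (123 left).
March has 31 days (92 left).
April has 30 days (62 left).
May has 31 days (31 left).
June has 30 days (1 left).
1 day into July → 2027-07-01.

2027-07-01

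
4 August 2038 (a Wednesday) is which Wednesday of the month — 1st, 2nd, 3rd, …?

1st

Day 4 falls in week ⌈4/7⌉ of the month.
Days 1–7 hold the 1st Wednesday, 8–14 the 2nd, 15–21 the 3rd, 22–28 the 4th, 29–31 the 5th.
4 is in the range for the 1st.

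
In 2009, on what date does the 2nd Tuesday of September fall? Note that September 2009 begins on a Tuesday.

September 2009 begins on a Tuesday, so the first Tuesday is September 1.
The 2nd Tuesday is 1 weeks later: 1 + 7 = 8.

September 8, 2009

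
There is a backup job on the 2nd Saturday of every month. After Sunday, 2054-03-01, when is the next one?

2054-03-14

March 2054 starts on a Sunday; its first Saturday is the 7th, so the 2nd Saturday is the 14th — 2054-03-14.
2054-03-14 is after 2054-03-01, so that is the next one.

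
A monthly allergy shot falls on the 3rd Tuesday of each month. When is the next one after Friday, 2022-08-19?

August 2022 starts on a Monday; its first Tuesday is the 2nd, so the 3rd Tuesday is the 16th — 2022-08-16.
That is not after 2022-08-19, so look at September 2022.
September 2022 starts on a Thursday; its first Tuesday is the 6th, so the 3rd Tuesday is the 20th — 2022-09-20.

2022-09-20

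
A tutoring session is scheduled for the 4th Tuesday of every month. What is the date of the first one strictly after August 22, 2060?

August 24, 2060

August 2060 starts on a Sunday; its first Tuesday is the 3rd, so the 4th Tuesday is the 24th — August 24, 2060.
August 24, 2060 is after August 22, 2060, so that is the next one.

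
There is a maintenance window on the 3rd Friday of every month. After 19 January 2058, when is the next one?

15 February 2058

January 2058 starts on a Tuesday; its first Friday is the 4th, so the 3rd Friday is the 18th — 18 January 2058.
That is not after 19 January 2058, so look at February 2058.
February 2058 starts on a Friday; its first Friday is the 1st, so the 3rd Friday is the 15th — 15 February 2058.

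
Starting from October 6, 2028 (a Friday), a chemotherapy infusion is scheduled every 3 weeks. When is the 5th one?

December 29, 2028

The 5th occurrence is 4 intervals after the first: 4 × 21 = 84 days after October 6, 2028.
October has 31 days — 25 days to the end of October leaves 59.
November has 30 days (29 left).
29 days into December → December 29, 2028.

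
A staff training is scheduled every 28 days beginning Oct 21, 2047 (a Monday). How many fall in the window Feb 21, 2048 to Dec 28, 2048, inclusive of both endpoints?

Occurrences land 28·i days after Oct 21, 2047 for i = 0, 1, 2, …
Feb 21, 2048 is 123 days after the start; 123 ÷ 28 = 4 remainder 11; since the remainder is 11, round up to i = 5. First occurrence in the window: #6 on Mar 9, 2048 (5×28 = 140 days in).
Dec 28, 2048 is 434 days after the start; 434 ÷ 28 = 15 remainder 14. Last occurrence in the window: #16 on Dec 14, 2048.
Occurrences #6 through #16: 11 in total.

11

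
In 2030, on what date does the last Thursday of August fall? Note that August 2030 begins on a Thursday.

2030-08-29

August 2030 begins on a Thursday, so the first Thursday is August 1.
August 2030 has 31 days. Adding weeks: 1, 8, 15, 22, 29 — the last one ≤ 31 is the 29th.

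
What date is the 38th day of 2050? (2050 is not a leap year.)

Jan has 31 days (38 − 31 = 7 remain).
7 into Feb → Feb 7.

Feb 7, 2050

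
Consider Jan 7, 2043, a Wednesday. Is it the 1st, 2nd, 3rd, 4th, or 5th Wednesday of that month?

1st

Day 7 falls in week ⌈7/7⌉ of the month.
Days 1–7 hold the 1st Wednesday, 8–14 the 2nd, 15–21 the 3rd, 22–28 the 4th, 29–31 the 5th.
7 is in the range for the 1st.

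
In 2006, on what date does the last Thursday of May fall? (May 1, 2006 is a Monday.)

May 2006 begins on a Monday, so the first Thursday is May 4 (3 days later).
May 2006 has 31 days. Adding weeks: 4, 11, 18, 25 — the last one ≤ 31 is the 25th.

25 May 2006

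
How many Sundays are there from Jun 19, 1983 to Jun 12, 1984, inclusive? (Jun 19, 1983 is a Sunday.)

Jun 19, 1983 is a Sunday; the first Sunday on or after it is Jun 19, 1983.
From Jun 19, 1983 to Jun 12, 1984: 195 + 164 = 359 days (rest of 1983, to Jun 12, 1984 in 1984).
359 ÷ 7 = 51 full weeks with remainder 2, so 51 more Sundays after the first → 52.

52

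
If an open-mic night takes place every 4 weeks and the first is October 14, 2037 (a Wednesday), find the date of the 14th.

October 13, 2038

The 14th occurrence is 13 intervals after the first: 13 × 28 = 364 days after October 14, 2037.
October has 31 days — 17 days to the end of October leaves 347.
November has 30 days (317 left).
December has 31 days (286 left).
January has 31 days (255 left).
February has 28 days (227 left).
March has 31 days (196 left).
April has 30 days (166 left).
May has 31 days (135 left).
June has 30 days (105 left).
July has 31 days (74 left).
August has 31 days (43 left).
September has 30 days (13 left).
13 days into October → October 13, 2038.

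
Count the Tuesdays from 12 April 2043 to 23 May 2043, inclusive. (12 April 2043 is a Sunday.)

6

12 April 2043 is a Sunday; the first Tuesday on or after it is 14 April 2043 (2 days later).
From 14 April 2043 to 23 May 2043: 16 + 23 = 39 days (rest of April, May).
39 ÷ 7 = 5 full weeks with remainder 4, so 5 more Tuesdays after the first → 6.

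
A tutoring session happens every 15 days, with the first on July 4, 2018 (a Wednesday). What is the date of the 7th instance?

October 2, 2018

The 7th occurrence is 6 intervals after the first: 6 × 15 = 90 days after July 4, 2018.
July has 31 days — 27 days to the end of July leaves 63.
August has 31 days (32 left).
September has 30 days (2 left).
2 days into October → October 2, 2018.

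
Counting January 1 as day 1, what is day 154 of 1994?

January has 31 days (154 − 31 = 123 remain).
February has 28 days (123 − 28 = 95 remain).
March has 31 days (95 − 31 = 64 remain).
April has 30 days (64 − 30 = 34 remain).
May has 31 days (34 − 31 = 3 remain).
3 into June → June 3.

June 3, 1994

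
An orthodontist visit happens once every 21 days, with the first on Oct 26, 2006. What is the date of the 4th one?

Dec 28, 2006

The 4th occurrence is 3 intervals after the first: 3 × 21 = 63 days after Oct 26, 2006.
Oct has 31 days — 5 days to the end of Oct leaves 58.
Nov has 30 days (28 left).
28 days into Dec → Dec 28, 2006.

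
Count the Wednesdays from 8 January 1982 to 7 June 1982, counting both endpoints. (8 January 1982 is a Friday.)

21

8 January 1982 is a Friday; the first Wednesday on or after it is 13 January 1982 (5 days later).
From 13 January 1982 to 7 June 1982: 18 + 28 + 31 + 30 + 31 + 7 = 145 days (rest of January, February, March, April, May, June).
145 ÷ 7 = 20 full weeks with remainder 5, so 20 more Wednesdays after the first → 21.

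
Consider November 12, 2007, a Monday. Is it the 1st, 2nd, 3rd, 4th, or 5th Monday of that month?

2nd

Day 12 falls in week ⌈12/7⌉ of the month.
Days 1–7 hold the 1st Monday, 8–14 the 2nd, 15–21 the 3rd, 22–28 the 4th, 29–31 the 5th.
12 is in the range for the 2nd.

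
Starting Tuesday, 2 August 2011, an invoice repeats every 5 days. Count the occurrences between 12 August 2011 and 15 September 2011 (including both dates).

Occurrences land 5·i days after 2 August 2011 for i = 0, 1, 2, …
12 August 2011 is 10 days after the start; 10 ÷ 5 = 2 remainder 0. First occurrence in the window: #3 on 12 August 2011 (2×5 = 10 days in).
15 September 2011 is 44 days after the start; 44 ÷ 5 = 8 remainder 4. Last occurrence in the window: #9 on 11 September 2011.
Occurrences #3 through #9: 7 in total.

7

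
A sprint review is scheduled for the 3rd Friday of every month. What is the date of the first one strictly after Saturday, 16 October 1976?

October 1976 starts on a Friday; its first Friday is the 1st, so the 3rd Friday is the 15th — 15 October 1976.
That is not after 16 October 1976, so look at November 1976.
November 1976 starts on a Monday; its first Friday is the 5th, so the 3rd Friday is the 19th — 19 November 1976.

19 November 1976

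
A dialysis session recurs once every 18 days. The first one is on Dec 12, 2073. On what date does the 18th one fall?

The 18th occurrence is 17 intervals after the first: 17 × 18 = 306 days after Dec 12, 2073.
Dec has 31 days — 19 days to the end of Dec leaves 287.
Jan has 31 days (256 left).
Feb has 28 days (228 left).
Mar has 31 days (197 left).
Apr has 30 days (167 left).
May has 31 days (136 left).
Jun has 30 days (106 left).
Jul has 31 days (75 left).
Aug has 31 days (44 left).
Sep has 30 days (14 left).
14 days into Oct → Oct 14, 2074.

Oct 14, 2074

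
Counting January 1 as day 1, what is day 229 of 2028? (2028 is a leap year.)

January has 31 days (229 − 31 = 198 remain).
February has 29 days (198 − 29 = 169 remain).
March has 31 days (169 − 31 = 138 remain).
April has 30 days (138 − 30 = 108 remain).
May has 31 days (108 − 31 = 77 remain).
June has 30 days (77 − 30 = 47 remain).
July has 31 days (47 − 31 = 16 remain).
16 into August → August 16.

August 16, 2028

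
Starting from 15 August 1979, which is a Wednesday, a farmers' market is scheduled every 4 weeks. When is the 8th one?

27 February 1980

The 8th occurrence is 7 intervals after the first: 7 × 28 = 196 days after 15 August 1979.
August has 31 days — 16 days to the end of August leaves 180.
September has 30 days (150 left).
October has 31 days (119 left).
November has 30 days (89 left).
December has 31 days (58 left).
January has 31 days (27 left).
27 days into February → 27 February 1980.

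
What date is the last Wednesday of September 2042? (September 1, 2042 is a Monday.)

September 2042 begins on a Monday, so the first Wednesday is September 3 (2 days later).
September 2042 has 30 days. Adding weeks: 3, 10, 17, 24 — the last one ≤ 30 is the 24th.

24 September 2042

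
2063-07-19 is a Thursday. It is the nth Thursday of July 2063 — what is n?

Day 19 falls in week ⌈19/7⌉ of the month.
Days 1–7 hold the 1st Thursday, 8–14 the 2nd, 15–21 the 3rd, 22–28 the 4th, 29–31 the 5th.
19 is in the range for the 3rd.

3rd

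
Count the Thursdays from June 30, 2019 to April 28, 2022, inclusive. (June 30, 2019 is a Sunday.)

148

June 30, 2019 is a Sunday; the first Thursday on or after it is July 4, 2019 (4 days later).
From July 4, 2019 to April 28, 2022: 180 + 366 + 365 + 118 = 1029 days (rest of 2019, 2020, 2021, to April 28, 2022 in 2022).
1029 ÷ 7 = 147 full weeks with remainder 0, so 147 more Thursdays after the first → 148.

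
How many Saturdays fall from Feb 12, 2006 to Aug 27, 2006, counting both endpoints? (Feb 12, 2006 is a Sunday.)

Feb 12, 2006 is a Sunday; the first Saturday on or after it is Feb 18, 2006 (6 days later).
From Feb 18, 2006 to Aug 27, 2006: 10 + 31 + 30 + 31 + 30 + 31 + 27 = 190 days (rest of Feb, Mar, Apr, May, Jun, Jul, Aug).
190 ÷ 7 = 27 full weeks with remainder 1, so 27 more Saturdays after the first → 28.

28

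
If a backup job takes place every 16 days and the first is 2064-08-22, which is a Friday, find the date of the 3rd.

2064-09-23

The 3rd occurrence is 2 intervals after the first: 2 × 16 = 32 days after 2064-08-22.
August has 31 days — 9 days to the end of August leaves 23.
23 days into September → 2064-09-23.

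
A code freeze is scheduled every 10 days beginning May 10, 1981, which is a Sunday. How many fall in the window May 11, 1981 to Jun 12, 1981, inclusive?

Occurrences land 10·i days after May 10, 1981 for i = 0, 1, 2, …
May 11, 1981 is 1 day after the start; 1 ÷ 10 = 0 remainder 1; since the remainder is 1, round up to i = 1. First occurrence in the window: #2 on May 20, 1981 (1×10 = 10 days in).
Jun 12, 1981 is 33 days after the start; 33 ÷ 10 = 3 remainder 3. Last occurrence in the window: #4 on Jun 9, 1981.
Occurrences #2 through #4: 3 in total.

3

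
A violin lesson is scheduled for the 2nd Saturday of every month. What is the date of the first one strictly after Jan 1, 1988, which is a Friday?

Jan 9, 1988

Jan 1988 starts on a Friday; its first Saturday is the 2nd, so the 2nd Saturday is the 9th — Jan 9, 1988.
Jan 9, 1988 is after Jan 1, 1988, so that is the next one.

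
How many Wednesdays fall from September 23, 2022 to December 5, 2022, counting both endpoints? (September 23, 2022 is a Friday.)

September 23, 2022 is a Friday; the first Wednesday on or after it is September 28, 2022 (5 days later).
From September 28, 2022 to December 5, 2022: 2 + 31 + 30 + 5 = 68 days (rest of September, October, November, December).
68 ÷ 7 = 9 full weeks with remainder 5, so 9 more Wednesdays after the first → 10.

10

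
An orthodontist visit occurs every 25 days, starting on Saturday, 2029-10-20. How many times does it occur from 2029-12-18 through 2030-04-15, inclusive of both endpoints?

Occurrences land 25·i days after 2029-10-20 for i = 0, 1, 2, …
2029-12-18 is 59 days after the start; 59 ÷ 25 = 2 remainder 9; since the remainder is 9, round up to i = 3. First occurrence in the window: #4 on 2030-01-03 (3×25 = 75 days in).
2030-04-15 is 177 days after the start; 177 ÷ 25 = 7 remainder 2. Last occurrence in the window: #8 on 2030-04-13.
Occurrences #4 through #8: 5 in total.

5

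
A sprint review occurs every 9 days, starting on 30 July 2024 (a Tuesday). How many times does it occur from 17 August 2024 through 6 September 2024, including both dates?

Occurrences land 9·i days after 30 July 2024 for i = 0, 1, 2, …
17 August 2024 is 18 days after the start; 18 ÷ 9 = 2 remainder 0. First occurrence in the window: #3 on 17 August 2024 (2×9 = 18 days in).
6 September 2024 is 38 days after the start; 38 ÷ 9 = 4 remainder 2. Last occurrence in the window: #5 on 4 September 2024.
Occurrences #3 through #5: 3 in total.

3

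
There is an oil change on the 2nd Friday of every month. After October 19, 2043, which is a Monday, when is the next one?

November 13, 2043

October 2043 starts on a Thursday; its first Friday is the 2nd, so the 2nd Friday is the 9th — October 9, 2043.
That is not after October 19, 2043, so look at November 2043.
November 2043 starts on a Sunday; its first Friday is the 6th, so the 2nd Friday is the 13th — November 13, 2043.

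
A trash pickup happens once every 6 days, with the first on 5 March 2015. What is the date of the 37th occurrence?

7 October 2015

The 37th occurrence is 36 intervals after the first: 36 × 6 = 216 days after 5 March 2015.
March has 31 days — 26 days to the end of March leaves 190.
April has 30 days (160 left).
May has 31 days (129 left).
June has 30 days (99 left).
July has 31 days (68 left).
August has 31 days (37 left).
September has 30 days (7 left).
7 days into October → 7 October 2015.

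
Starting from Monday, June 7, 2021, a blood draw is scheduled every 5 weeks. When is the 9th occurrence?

The 9th occurrence is 8 intervals after the first: 8 × 35 = 280 days after June 7, 2021.
June has 30 days — 23 days to the end of June leaves 257.
July has 31 days (226 left).
August has 31 days (195 left).
September has 30 days (165 left).
October has 31 days (134 left).
November has 30 days (104 left).
December has 31 days (73 left).
January has 31 days (42 left).
February has 28 days (14 left).
14 days into March → March 14, 2022.

March 14, 2022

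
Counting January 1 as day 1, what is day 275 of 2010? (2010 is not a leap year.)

2 October 2010

January has 31 days (275 − 31 = 244 remain).
February has 28 days (244 − 28 = 216 remain).
March has 31 days (216 − 31 = 185 remain).
April has 30 days (185 − 30 = 155 remain).
May has 31 days (155 − 31 = 124 remain).
June has 30 days (124 − 30 = 94 remain).
July has 31 days (94 − 31 = 63 remain).
August has 31 days (63 − 31 = 32 remain).
September has 30 days (32 − 30 = 2 remain).
2 into October → October 2.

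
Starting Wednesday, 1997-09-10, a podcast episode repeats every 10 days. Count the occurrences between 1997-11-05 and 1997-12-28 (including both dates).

Occurrences land 10·i days after 1997-09-10 for i = 0, 1, 2, …
1997-11-05 is 56 days after the start; 56 ÷ 10 = 5 remainder 6; since the remainder is 6, round up to i = 6. First occurrence in the window: #7 on 1997-11-09 (6×10 = 60 days in).
1997-12-28 is 109 days after the start; 109 ÷ 10 = 10 remainder 9. Last occurrence in the window: #11 on 1997-12-19.
Occurrences #7 through #11: 5 in total.

5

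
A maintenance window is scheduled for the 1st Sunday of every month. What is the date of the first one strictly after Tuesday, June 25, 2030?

July 7, 2030

June 2030 starts on a Saturday, so its 1st Sunday is June 2, 2030 (1 day in).
That is not after June 25, 2030, so look at July 2030.
July 2030 starts on a Monday, so its 1st Sunday is July 7, 2030 (6 days in).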